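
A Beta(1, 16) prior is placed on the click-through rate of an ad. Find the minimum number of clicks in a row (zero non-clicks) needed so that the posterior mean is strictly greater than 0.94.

After k clicks and 0 non-clicks the posterior is Beta(1+k, 16), with mean (1+k)/(1+16+k).
Set (1+k)/(17+k) > 0.94 and solve: k > (0.94·17 − 1)/(1 − 0.94) = 249.667.
The smallest integer exceeding 249.667 is 250.

k = 250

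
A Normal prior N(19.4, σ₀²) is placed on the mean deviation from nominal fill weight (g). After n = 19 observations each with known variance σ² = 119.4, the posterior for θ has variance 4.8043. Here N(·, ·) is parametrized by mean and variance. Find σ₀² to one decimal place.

Posterior precision equals prior precision plus data precision: 1/σ_n² = 1/σ₀² + n/σ².
So 1/σ₀² = 1/4.8043 − 19/119.4 = 0.208147 − 0.159129 = 0.049018.
Hence σ₀² = 1/0.049018 ≈ 20.4.

σ₀² = 20.4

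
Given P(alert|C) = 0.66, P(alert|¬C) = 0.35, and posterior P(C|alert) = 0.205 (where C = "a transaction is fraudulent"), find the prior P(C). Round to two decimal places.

P(C) = 0.12

In odds form, posterior odds = prior odds × likelihood ratio, so prior odds = posterior odds ÷ LR.
Posterior odds = 0.205/(1−0.205) = 0.2579. LR = 0.66/0.35 = 1.8857.
Prior odds = 0.2579/1.8857 = 0.1368, so P(C) = 0.1368/(1+0.1368) ≈ 0.12.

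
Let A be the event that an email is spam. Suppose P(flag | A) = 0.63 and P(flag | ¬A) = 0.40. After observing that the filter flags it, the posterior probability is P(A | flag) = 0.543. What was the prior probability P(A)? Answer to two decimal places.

Bayes' rule in odds form gives O(A|E) = O(A)·[P(E|A)/P(E|¬A)], hence O(A) = O(A|E)/LR.
Posterior odds = 0.543/(1−0.543) = 1.1882. LR = 0.63/0.40 = 1.5750.
Prior odds = 1.1882/1.5750 = 0.7544, so P(A) = 0.7544/(1+0.7544) ≈ 0.43.

P(A) = 0.43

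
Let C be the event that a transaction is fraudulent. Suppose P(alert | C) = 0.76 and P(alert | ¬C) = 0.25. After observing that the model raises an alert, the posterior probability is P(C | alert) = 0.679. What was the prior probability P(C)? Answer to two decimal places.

Bayes' rule in odds form gives O(C|E) = O(C)·[P(E|C)/P(E|¬C)], hence O(C) = O(C|E)/LR.
Posterior odds = 0.679/(1−0.679) = 2.1153. LR = 0.76/0.25 = 3.0400.
Prior odds = 2.1153/3.0400 = 0.6958, so P(C) = 0.6958/(1+0.6958) ≈ 0.41.

P(C) = 0.41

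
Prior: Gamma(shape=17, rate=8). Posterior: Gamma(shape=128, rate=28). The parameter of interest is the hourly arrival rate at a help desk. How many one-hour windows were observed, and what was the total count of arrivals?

Gamma–Poisson conjugacy: posterior shape = α + Σxᵢ, posterior rate = β + n.
Matching: Σxᵢ = 128 − 17 = 111 and n = 28 − 8 = 20.

n = 20 one-hour windows with total 111 arrivals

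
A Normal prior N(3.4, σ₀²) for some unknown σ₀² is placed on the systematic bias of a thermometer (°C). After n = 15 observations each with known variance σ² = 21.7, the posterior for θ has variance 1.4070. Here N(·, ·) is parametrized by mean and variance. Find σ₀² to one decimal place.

For the Normal–Normal model with known σ², precisions add: τ_n = τ₀ + n/σ².
So 1/σ₀² = 1/1.4070 − 15/21.7 = 0.710732 − 0.691244 = 0.019488.
Hence σ₀² = 1/0.019488 ≈ 51.3.

σ₀² = 51.3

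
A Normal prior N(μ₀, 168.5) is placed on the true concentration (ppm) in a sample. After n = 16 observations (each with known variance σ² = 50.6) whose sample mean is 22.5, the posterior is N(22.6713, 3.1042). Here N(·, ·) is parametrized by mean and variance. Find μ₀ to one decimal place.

With known observation variance, the Normal–Normal posterior has precision τ_n = τ₀ + n/σ² and mean μ_n = (τ₀μ₀ + (n/σ²)x̄)/τ_n.
Here τ₀ = 1/168.5 = 0.005935 and τ_data = 16/50.6 = 0.316206, so τ_n = 0.322141.
Rearranging for μ₀: μ₀ = (μ_n·τ_n − τ_data·x̄)/τ₀ = (22.6713·0.322141 − 0.316206·22.5) / 0.005935 = 0.188720/0.005935 ≈ 31.8.

μ₀ = 31.8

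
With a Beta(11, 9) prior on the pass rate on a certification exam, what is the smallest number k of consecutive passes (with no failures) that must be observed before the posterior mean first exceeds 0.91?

After k passes and 0 failures the posterior is Beta(11+k, 9), with mean (11+k)/(11+9+k).
Set (11+k)/(20+k) > 0.91 and solve: k > (0.91·20 − 11)/(1 − 0.91) = 80.000.
The smallest integer exceeding 80.000 is 81.

k = 81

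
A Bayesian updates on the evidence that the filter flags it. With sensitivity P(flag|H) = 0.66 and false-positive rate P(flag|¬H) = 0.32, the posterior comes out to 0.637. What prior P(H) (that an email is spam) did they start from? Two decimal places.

P(H) = 0.46

In odds form, posterior odds = prior odds × likelihood ratio, so prior odds = posterior odds ÷ LR.
Posterior odds = 0.637/(1−0.637) = 1.7548. LR = 0.66/0.32 = 2.0625.
Prior odds = 1.7548/2.0625 = 0.8508, so P(H) = 0.8508/(1+0.8508) ≈ 0.46.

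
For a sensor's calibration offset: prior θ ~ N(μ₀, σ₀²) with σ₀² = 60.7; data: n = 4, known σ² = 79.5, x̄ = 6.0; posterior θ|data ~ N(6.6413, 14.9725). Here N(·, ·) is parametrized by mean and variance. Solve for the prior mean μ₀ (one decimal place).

μ₀ = 8.6

With known observation variance, the Normal–Normal posterior has precision τ_n = τ₀ + n/σ² and mean μ_n = (τ₀μ₀ + (n/σ²)x̄)/τ_n.
Here τ₀ = 1/60.7 = 0.016474 and τ_data = 4/79.5 = 0.050314, so τ_n = 0.066788.
Rearranging for μ₀: μ₀ = (μ_n·τ_n − τ_data·x̄)/τ₀ = (6.6413·0.066788 − 0.050314·6.0) / 0.016474 = 0.141675/0.016474 ≈ 8.6.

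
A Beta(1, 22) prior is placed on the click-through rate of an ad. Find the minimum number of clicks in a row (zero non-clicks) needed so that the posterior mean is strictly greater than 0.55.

k = 26

After k clicks and 0 non-clicks the posterior is Beta(1+k, 22), with mean (1+k)/(1+22+k).
Set (1+k)/(23+k) > 0.55 and solve: k > (0.55·23 − 1)/(1 − 0.55) = 25.889.
The smallest integer exceeding 25.889 is 26.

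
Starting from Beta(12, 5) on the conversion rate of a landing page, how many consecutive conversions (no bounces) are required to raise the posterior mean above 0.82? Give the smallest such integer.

After k conversions and 0 bounces the posterior is Beta(12+k, 5), with mean (12+k)/(12+5+k).
Set (12+k)/(17+k) > 0.82 and solve: k > (0.82·17 − 12)/(1 − 0.82) = 10.778.
The smallest integer exceeding 10.778 is 11, and checking k=11: (23)/(28) = 0.8214 > 0.82.

k = 11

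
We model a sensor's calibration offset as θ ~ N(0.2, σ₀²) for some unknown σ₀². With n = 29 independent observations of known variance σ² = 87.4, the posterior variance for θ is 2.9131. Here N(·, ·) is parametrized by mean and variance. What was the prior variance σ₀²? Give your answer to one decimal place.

σ₀² = 87.2

Posterior precision equals prior precision plus data precision: 1/σ_n² = 1/σ₀² + n/σ².
So 1/σ₀² = 1/2.9131 − 29/87.4 = 0.343277 − 0.331808 = 0.011469.
Hence σ₀² = 1/0.011469 ≈ 87.2.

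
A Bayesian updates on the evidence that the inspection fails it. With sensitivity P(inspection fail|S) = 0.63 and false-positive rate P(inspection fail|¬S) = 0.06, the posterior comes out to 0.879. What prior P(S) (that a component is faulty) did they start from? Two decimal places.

P(S) = 0.41

In odds form, posterior odds = prior odds × likelihood ratio, so prior odds = posterior odds ÷ LR.
Posterior odds = 0.879/(1−0.879) = 7.2645. LR = 0.63/0.06 = 10.5000.
Prior odds = 7.2645/10.5000 = 0.6919, so P(S) = 0.6919/(1+0.6919) ≈ 0.41.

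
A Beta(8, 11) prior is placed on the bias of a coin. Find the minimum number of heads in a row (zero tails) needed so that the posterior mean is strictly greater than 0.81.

k = 39

After k heads and 0 tails the posterior is Beta(8+k, 11), with mean (8+k)/(8+11+k).
Set (8+k)/(19+k) > 0.81 and solve: k > (0.81·19 − 8)/(1 − 0.81) = 38.895.
The smallest integer exceeding 38.895 is 39, and checking k=39: (47)/(58) = 0.8103 > 0.81.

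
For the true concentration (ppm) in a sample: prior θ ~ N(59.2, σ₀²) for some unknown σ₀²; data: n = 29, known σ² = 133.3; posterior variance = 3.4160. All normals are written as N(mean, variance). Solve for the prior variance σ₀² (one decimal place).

Posterior precision equals prior precision plus data precision: 1/σ_n² = 1/σ₀² + n/σ².
So 1/σ₀² = 1/3.4160 − 29/133.3 = 0.292740 − 0.217554 = 0.075186.
Hence σ₀² = 1/0.075186 ≈ 13.3.

σ₀² = 13.3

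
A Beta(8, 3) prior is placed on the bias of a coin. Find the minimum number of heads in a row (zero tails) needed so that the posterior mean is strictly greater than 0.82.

After k heads and 0 tails the posterior is Beta(8+k, 3), with mean (8+k)/(8+3+k).
Set (8+k)/(11+k) > 0.82 and solve: k > (0.82·11 − 8)/(1 − 0.82) = 5.667.
The smallest integer exceeding 5.667 is 6.

k = 6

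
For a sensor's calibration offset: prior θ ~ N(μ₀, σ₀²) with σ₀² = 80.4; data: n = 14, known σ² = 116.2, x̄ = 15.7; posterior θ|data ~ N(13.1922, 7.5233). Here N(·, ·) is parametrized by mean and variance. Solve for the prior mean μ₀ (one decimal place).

μ₀ = -11.1

The posterior mean is a precision-weighted average: μ_n = (τ₀μ₀ + τ_data·x̄)/(τ₀+τ_data), with τ₀=1/σ₀² and τ_data=n/σ².
Here τ₀ = 1/80.4 = 0.012438 and τ_data = 14/116.2 = 0.120482, so τ_n = 0.132920.
Rearranging for μ₀: μ₀ = (μ_n·τ_n − τ_data·x̄)/τ₀ = (13.1922·0.132920 − 0.120482·15.7) / 0.012438 = -0.138060/0.012438 ≈ -11.1.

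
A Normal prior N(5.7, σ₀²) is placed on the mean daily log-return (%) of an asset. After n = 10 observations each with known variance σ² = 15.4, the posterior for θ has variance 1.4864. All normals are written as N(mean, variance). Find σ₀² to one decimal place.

For the Normal–Normal model with known σ², precisions add: τ_n = τ₀ + n/σ².
So 1/σ₀² = 1/1.4864 − 10/15.4 = 0.672766 − 0.649351 = 0.023415.
Hence σ₀² = 1/0.023415 ≈ 42.7.

σ₀² = 42.7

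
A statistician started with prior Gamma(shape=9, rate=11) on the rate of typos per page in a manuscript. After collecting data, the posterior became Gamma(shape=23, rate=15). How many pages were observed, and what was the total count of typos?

Gamma–Poisson conjugacy: posterior shape = α + Σxᵢ, posterior rate = β + n.
Matching: Σxᵢ = 23 − 9 = 14 and n = 15 − 11 = 4.

n = 4 pages with total 14 typos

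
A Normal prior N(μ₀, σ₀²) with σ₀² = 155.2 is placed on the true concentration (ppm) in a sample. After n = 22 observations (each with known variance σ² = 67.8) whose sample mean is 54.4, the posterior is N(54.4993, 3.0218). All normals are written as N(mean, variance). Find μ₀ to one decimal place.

μ₀ = 59.5

With known observation variance, the Normal–Normal posterior has precision τ_n = τ₀ + n/σ² and mean μ_n = (τ₀μ₀ + (n/σ²)x̄)/τ_n.
Here τ₀ = 1/155.2 = 0.006443 and τ_data = 22/67.8 = 0.324484, so τ_n = 0.330927.
Rearranging for μ₀: μ₀ = (μ_n·τ_n − τ_data·x̄)/τ₀ = (54.4993·0.330927 − 0.324484·54.4) / 0.006443 = 0.383360/0.006443 ≈ 59.5.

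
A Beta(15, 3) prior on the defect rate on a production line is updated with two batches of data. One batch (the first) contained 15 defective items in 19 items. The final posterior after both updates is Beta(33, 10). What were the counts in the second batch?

3 defective items and 3 good items

Sequential conjugate updates are equivalent to a single update on the pooled data, so total successes = posterior α − prior α and total failures = posterior β − prior β.
Total across both batches: 33−15=18 defective items, 10−3=7 good items.
Subtract the first batch: 18−15=3 defective items and 7−4=3 good items.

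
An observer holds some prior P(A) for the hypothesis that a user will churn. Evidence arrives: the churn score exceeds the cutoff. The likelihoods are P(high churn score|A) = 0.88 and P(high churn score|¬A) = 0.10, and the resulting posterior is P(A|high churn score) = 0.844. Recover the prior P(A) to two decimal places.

In odds form, posterior odds = prior odds × likelihood ratio, so prior odds = posterior odds ÷ LR.
Posterior odds = 0.844/(1−0.844) = 5.4103. LR = 0.88/0.10 = 8.8000.
Prior odds = 5.4103/8.8000 = 0.6148, so P(A) = 0.6148/(1+0.6148) ≈ 0.38.

P(A) = 0.38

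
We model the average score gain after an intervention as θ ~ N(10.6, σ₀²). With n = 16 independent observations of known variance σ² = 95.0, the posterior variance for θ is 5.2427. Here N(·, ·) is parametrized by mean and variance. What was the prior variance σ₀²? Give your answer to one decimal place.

σ₀² = 44.8

For the Normal–Normal model with known σ², precisions add: τ_n = τ₀ + n/σ².
So 1/σ₀² = 1/5.2427 − 16/95.0 = 0.190741 − 0.168421 = 0.022320.
Hence σ₀² = 1/0.022320 ≈ 44.8.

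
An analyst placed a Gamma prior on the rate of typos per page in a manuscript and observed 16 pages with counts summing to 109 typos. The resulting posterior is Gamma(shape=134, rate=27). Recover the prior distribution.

A Gamma(α, β) prior (rate parametrization) on a Poisson rate with n observations summing to S gives posterior Gamma(α+S, β+n).
So α = 134 − 109 = 25 and β = 27 − 16 = 11.

Gamma(shape=25, rate=11)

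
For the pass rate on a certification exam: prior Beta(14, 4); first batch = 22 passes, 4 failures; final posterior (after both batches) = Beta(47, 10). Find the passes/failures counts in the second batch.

Sequential conjugate updates are equivalent to a single update on the pooled data, so total successes = posterior α − prior α and total failures = posterior β − prior β.
Total across both batches: 47−14=33 passes, 10−4=6 failures.
Subtract the first batch: 33−22=11 passes and 6−4=2 failures.

11 passes and 2 failures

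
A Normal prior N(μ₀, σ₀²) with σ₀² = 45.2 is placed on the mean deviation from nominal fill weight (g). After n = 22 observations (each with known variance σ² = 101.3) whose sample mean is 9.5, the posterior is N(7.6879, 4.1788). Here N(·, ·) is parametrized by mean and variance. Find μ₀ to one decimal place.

μ₀ = -10.1

The posterior mean is a precision-weighted average: μ_n = (τ₀μ₀ + τ_data·x̄)/(τ₀+τ_data), with τ₀=1/σ₀² and τ_data=n/σ².
Here τ₀ = 1/45.2 = 0.022124 and τ_data = 22/101.3 = 0.217177, so τ_n = 0.239301.
Rearranging for μ₀: μ₀ = (μ_n·τ_n − τ_data·x̄)/τ₀ = (7.6879·0.239301 − 0.217177·9.5) / 0.022124 = -0.223459/0.022124 ≈ -10.1.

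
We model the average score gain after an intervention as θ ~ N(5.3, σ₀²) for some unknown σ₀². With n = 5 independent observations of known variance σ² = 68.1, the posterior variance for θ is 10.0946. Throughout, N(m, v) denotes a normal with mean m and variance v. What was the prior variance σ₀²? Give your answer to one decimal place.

σ₀² = 39.0

For the Normal–Normal model with known σ², precisions add: τ_n = τ₀ + n/σ².
So 1/σ₀² = 1/10.0946 − 5/68.1 = 0.099063 − 0.073421 = 0.025642.
Hence σ₀² = 1/0.025642 ≈ 39.0.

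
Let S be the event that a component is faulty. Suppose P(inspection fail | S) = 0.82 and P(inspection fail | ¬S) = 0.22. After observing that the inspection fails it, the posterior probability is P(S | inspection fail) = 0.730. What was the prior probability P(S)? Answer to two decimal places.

P(S) = 0.42

In odds form, posterior odds = prior odds × likelihood ratio, so prior odds = posterior odds ÷ LR.
Posterior odds = 0.730/(1−0.730) = 2.7037. LR = 0.82/0.22 = 3.7273.
Prior odds = 2.7037/3.7273 = 0.7254, so P(S) = 0.7254/(1+0.7254) ≈ 0.42.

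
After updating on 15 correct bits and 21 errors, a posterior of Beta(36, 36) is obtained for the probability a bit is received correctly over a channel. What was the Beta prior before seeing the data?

A Beta(a, b) prior with s successes and f failures in binomial data gives a Beta(a+s, b+f) posterior.
Subtract the data counts: 36−15=21, 36−21=15.

Beta(21, 15)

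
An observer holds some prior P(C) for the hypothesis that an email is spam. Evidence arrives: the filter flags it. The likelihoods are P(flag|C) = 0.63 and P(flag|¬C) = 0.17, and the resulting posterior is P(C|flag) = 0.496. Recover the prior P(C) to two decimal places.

P(C) = 0.21

Bayes' rule in odds form gives O(C|E) = O(C)·[P(E|C)/P(E|¬C)], hence O(C) = O(C|E)/LR.
Posterior odds = 0.496/(1−0.496) = 0.9841. LR = 0.63/0.17 = 3.7059.
Prior odds = 0.9841/3.7059 = 0.2655, so P(C) = 0.2655/(1+0.2655) ≈ 0.21.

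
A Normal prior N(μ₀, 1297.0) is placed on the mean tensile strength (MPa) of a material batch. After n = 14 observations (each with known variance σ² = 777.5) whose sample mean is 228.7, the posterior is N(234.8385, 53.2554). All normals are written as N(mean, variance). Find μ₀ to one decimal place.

μ₀ = 378.2

The posterior mean is a precision-weighted average: μ_n = (τ₀μ₀ + τ_data·x̄)/(τ₀+τ_data), with τ₀=1/σ₀² and τ_data=n/σ².
Here τ₀ = 1/1297.0 = 0.000771 and τ_data = 14/777.5 = 0.018006, so τ_n = 0.018777.
Rearranging for μ₀: μ₀ = (μ_n·τ_n − τ_data·x̄)/τ₀ = (234.8385·0.018777 − 0.018006·228.7) / 0.000771 = 0.291590/0.000771 ≈ 378.2.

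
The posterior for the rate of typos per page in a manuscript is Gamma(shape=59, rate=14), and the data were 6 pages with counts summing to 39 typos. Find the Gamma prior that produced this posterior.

Gamma(shape=20, rate=8)

A Gamma(α, β) prior (rate parametrization) on a Poisson rate with n observations summing to S gives posterior Gamma(α+S, β+n).
So α = 59 − 39 = 20 and β = 14 − 6 = 8.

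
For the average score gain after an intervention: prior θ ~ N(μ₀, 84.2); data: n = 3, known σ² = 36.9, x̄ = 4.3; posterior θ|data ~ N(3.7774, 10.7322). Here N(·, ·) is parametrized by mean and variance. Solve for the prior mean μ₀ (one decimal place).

μ₀ = 0.2

With known observation variance, the Normal–Normal posterior has precision τ_n = τ₀ + n/σ² and mean μ_n = (τ₀μ₀ + (n/σ²)x̄)/τ_n.
Here τ₀ = 1/84.2 = 0.011876 and τ_data = 3/36.9 = 0.081301, so τ_n = 0.093177.
Rearranging for μ₀: μ₀ = (μ_n·τ_n − τ_data·x̄)/τ₀ = (3.7774·0.093177 − 0.081301·4.3) / 0.011876 = 0.002372/0.011876 ≈ 0.2.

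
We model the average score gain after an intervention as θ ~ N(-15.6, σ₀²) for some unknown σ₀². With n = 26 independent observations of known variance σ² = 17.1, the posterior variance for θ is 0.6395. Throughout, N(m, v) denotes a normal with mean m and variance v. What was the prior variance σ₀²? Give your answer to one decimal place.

For the Normal–Normal model with known σ², precisions add: τ_n = τ₀ + n/σ².
So 1/σ₀² = 1/0.6395 − 26/17.1 = 1.563722 − 1.520468 = 0.043254.
Hence σ₀² = 1/0.043254 ≈ 23.1.

σ₀² = 23.1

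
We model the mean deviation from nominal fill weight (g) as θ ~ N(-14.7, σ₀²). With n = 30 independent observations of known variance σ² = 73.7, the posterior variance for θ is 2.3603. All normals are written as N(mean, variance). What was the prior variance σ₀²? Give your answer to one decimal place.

σ₀² = 60.2

For the Normal–Normal model with known σ², precisions add: τ_n = τ₀ + n/σ².
So 1/σ₀² = 1/2.3603 − 30/73.7 = 0.423675 − 0.407056 = 0.016619.
Hence σ₀² = 1/0.016619 ≈ 60.2.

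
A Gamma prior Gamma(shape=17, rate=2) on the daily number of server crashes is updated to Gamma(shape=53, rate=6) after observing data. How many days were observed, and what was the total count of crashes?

Gamma–Poisson conjugacy: posterior shape = α + Σxᵢ, posterior rate = β + n.
Matching: Σxᵢ = 53 − 17 = 36 and n = 6 − 2 = 4.

n = 4 days with total 36 crashes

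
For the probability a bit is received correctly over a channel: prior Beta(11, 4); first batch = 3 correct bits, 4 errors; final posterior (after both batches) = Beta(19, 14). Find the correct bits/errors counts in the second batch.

5 correct bits and 6 errors

Sequential conjugate updates are equivalent to a single update on the pooled data, so total successes = posterior α − prior α and total failures = posterior β − prior β.
Total across both batches: 19−11=8 correct bits, 14−4=10 errors.
Subtract the first batch: 8−3=5 correct bits and 10−4=6 errors.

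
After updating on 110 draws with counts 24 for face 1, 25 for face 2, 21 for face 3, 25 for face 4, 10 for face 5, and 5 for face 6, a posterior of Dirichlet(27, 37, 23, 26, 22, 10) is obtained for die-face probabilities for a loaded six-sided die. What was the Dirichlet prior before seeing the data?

For a Dirichlet(α) prior with multinomial counts c, the posterior is Dirichlet(α + c) componentwise.
Subtract each count from the matching posterior parameter: 27−24=3, 37−25=12, 23−21=2, 26−25=1, 22−10=12, 10−5=5.

Dirichlet(3, 12, 2, 1, 12, 5)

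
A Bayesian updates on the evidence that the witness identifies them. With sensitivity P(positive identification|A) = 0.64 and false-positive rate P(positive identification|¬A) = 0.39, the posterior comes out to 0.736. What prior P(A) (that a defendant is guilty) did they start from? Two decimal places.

P(A) = 0.63

Bayes' rule in odds form gives O(A|E) = O(A)·[P(E|A)/P(E|¬A)], hence O(A) = O(A|E)/LR.
Posterior odds = 0.736/(1−0.736) = 2.7879. LR = 0.64/0.39 = 1.6410.
Prior odds = 2.7879/1.6410 = 1.6989, so P(A) = 1.6989/(1+1.6989) ≈ 0.63.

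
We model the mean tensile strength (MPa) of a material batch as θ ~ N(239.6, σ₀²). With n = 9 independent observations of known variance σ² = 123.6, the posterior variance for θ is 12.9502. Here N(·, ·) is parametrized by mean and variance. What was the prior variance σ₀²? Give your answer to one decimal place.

For the Normal–Normal model with known σ², precisions add: τ_n = τ₀ + n/σ².
So 1/σ₀² = 1/12.9502 − 9/123.6 = 0.077219 − 0.072816 = 0.004403.
Hence σ₀² = 1/0.004403 ≈ 227.1.

σ₀² = 227.1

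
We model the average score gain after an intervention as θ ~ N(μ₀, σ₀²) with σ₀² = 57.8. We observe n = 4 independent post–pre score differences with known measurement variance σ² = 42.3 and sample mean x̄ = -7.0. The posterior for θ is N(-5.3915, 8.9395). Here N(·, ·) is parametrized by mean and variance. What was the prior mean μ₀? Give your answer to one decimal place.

μ₀ = 3.4

With known observation variance, the Normal–Normal posterior has precision τ_n = τ₀ + n/σ² and mean μ_n = (τ₀μ₀ + (n/σ²)x̄)/τ_n.
Here τ₀ = 1/57.8 = 0.017301 and τ_data = 4/42.3 = 0.094563, so τ_n = 0.111864.
Rearranging for μ₀: μ₀ = (μ_n·τ_n − τ_data·x̄)/τ₀ = (-5.3915·0.111864 − 0.094563·-7.0) / 0.017301 = 0.058826/0.017301 ≈ 3.4.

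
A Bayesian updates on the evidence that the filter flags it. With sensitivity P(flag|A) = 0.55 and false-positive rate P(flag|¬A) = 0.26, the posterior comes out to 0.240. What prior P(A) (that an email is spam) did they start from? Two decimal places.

P(A) = 0.13

Bayes' rule in odds form gives O(A|E) = O(A)·[P(E|A)/P(E|¬A)], hence O(A) = O(A|E)/LR.
Posterior odds = 0.240/(1−0.240) = 0.3158. LR = 0.55/0.26 = 2.1154.
Prior odds = 0.3158/2.1154 = 0.1493, so P(A) = 0.1493/(1+0.1493) ≈ 0.13.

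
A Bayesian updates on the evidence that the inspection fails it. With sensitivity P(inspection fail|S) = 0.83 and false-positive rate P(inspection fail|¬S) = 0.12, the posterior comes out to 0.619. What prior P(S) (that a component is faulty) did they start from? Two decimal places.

P(S) = 0.19

In odds form, posterior odds = prior odds × likelihood ratio, so prior odds = posterior odds ÷ LR.
Posterior odds = 0.619/(1−0.619) = 1.6247. LR = 0.83/0.12 = 6.9167.
Prior odds = 1.6247/6.9167 = 0.2349, so P(S) = 0.2349/(1+0.2349) ≈ 0.19.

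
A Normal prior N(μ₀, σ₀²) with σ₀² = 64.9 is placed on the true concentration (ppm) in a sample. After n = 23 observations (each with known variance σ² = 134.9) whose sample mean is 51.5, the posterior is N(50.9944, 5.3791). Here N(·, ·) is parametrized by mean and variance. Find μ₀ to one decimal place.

With known observation variance, the Normal–Normal posterior has precision τ_n = τ₀ + n/σ² and mean μ_n = (τ₀μ₀ + (n/σ²)x̄)/τ_n.
Here τ₀ = 1/64.9 = 0.015408 and τ_data = 23/134.9 = 0.170497, so τ_n = 0.185905.
Rearranging for μ₀: μ₀ = (μ_n·τ_n − τ_data·x̄)/τ₀ = (50.9944·0.185905 − 0.170497·51.5) / 0.015408 = 0.699518/0.015408 ≈ 45.4.

μ₀ = 45.4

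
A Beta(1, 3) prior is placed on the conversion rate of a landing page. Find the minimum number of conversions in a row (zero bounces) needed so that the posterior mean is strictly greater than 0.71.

After k conversions and 0 bounces the posterior is Beta(1+k, 3), with mean (1+k)/(1+3+k).
Set (1+k)/(4+k) > 0.71 and solve: k > (0.71·4 − 1)/(1 − 0.71) = 6.345.
The smallest integer exceeding 6.345 is 7.

k = 7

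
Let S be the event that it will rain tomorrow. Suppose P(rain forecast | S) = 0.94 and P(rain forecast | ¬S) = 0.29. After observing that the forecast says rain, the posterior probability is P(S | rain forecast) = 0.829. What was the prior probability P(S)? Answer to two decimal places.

P(S) = 0.60

Bayes' rule in odds form gives O(S|E) = O(S)·[P(E|S)/P(E|¬S)], hence O(S) = O(S|E)/LR.
Posterior odds = 0.829/(1−0.829) = 4.8480. LR = 0.94/0.29 = 3.2414.
Prior odds = 4.8480/3.2414 = 1.4957, so P(S) = 1.4957/(1+1.4957) ≈ 0.60.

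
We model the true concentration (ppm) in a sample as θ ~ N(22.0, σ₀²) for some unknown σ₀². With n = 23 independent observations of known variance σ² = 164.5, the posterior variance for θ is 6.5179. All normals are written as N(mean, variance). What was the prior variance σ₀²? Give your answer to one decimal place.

Posterior precision equals prior precision plus data precision: 1/σ_n² = 1/σ₀² + n/σ².
So 1/σ₀² = 1/6.5179 − 23/164.5 = 0.153424 − 0.139818 = 0.013606.
Hence σ₀² = 1/0.013606 ≈ 73.5.

σ₀² = 73.5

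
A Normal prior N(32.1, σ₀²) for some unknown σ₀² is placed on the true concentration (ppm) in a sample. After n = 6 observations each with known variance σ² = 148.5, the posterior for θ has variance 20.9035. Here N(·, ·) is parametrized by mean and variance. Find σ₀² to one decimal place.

For the Normal–Normal model with known σ², precisions add: τ_n = τ₀ + n/σ².
So 1/σ₀² = 1/20.9035 − 6/148.5 = 0.047839 − 0.040404 = 0.007435.
Hence σ₀² = 1/0.007435 ≈ 134.5.

σ₀² = 134.5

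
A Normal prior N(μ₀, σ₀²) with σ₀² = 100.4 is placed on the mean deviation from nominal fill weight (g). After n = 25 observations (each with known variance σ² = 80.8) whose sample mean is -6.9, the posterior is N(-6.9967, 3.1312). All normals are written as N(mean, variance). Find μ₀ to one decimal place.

With known observation variance, the Normal–Normal posterior has precision τ_n = τ₀ + n/σ² and mean μ_n = (τ₀μ₀ + (n/σ²)x̄)/τ_n.
Here τ₀ = 1/100.4 = 0.009960 and τ_data = 25/80.8 = 0.309406, so τ_n = 0.319366.
Rearranging for μ₀: μ₀ = (μ_n·τ_n − τ_data·x̄)/τ₀ = (-6.9967·0.319366 − 0.309406·-6.9) / 0.009960 = -0.099607/0.009960 ≈ -10.0.

μ₀ = -10.0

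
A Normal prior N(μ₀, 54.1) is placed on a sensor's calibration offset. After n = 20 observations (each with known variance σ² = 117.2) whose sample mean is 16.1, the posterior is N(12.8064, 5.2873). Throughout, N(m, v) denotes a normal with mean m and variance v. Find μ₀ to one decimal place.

μ₀ = -17.6

The posterior mean is a precision-weighted average: μ_n = (τ₀μ₀ + τ_data·x̄)/(τ₀+τ_data), with τ₀=1/σ₀² and τ_data=n/σ².
Here τ₀ = 1/54.1 = 0.018484 and τ_data = 20/117.2 = 0.170648, so τ_n = 0.189132.
Rearranging for μ₀: μ₀ = (μ_n·τ_n − τ_data·x̄)/τ₀ = (12.8064·0.189132 − 0.170648·16.1) / 0.018484 = -0.325333/0.018484 ≈ -17.6.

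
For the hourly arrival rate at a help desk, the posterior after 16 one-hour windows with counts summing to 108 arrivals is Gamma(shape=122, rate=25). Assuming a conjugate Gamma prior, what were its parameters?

Gamma(shape=14, rate=9)

Gamma–Poisson conjugacy: posterior shape = α + Σxᵢ, posterior rate = β + n.
So α = 122 − 108 = 14 and β = 25 − 16 = 9.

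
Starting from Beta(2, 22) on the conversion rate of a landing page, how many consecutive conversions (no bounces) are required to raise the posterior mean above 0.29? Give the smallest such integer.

k = 7

After k conversions and 0 bounces the posterior is Beta(2+k, 22), with mean (2+k)/(2+22+k).
Set (2+k)/(24+k) > 0.29 and solve: k > (0.29·24 − 2)/(1 − 0.29) = 6.986.
The smallest integer exceeding 6.986 is 7.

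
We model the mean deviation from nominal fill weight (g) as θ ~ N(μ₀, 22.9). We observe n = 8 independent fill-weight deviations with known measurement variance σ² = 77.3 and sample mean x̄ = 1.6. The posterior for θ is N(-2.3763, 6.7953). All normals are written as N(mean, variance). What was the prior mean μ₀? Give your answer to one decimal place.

μ₀ = -11.8

With known observation variance, the Normal–Normal posterior has precision τ_n = τ₀ + n/σ² and mean μ_n = (τ₀μ₀ + (n/σ²)x̄)/τ_n.
Here τ₀ = 1/22.9 = 0.043668 and τ_data = 8/77.3 = 0.103493, so τ_n = 0.147161.
Rearranging for μ₀: μ₀ = (μ_n·τ_n − τ_data·x̄)/τ₀ = (-2.3763·0.147161 − 0.103493·1.6) / 0.043668 = -0.515287/0.043668 ≈ -11.8.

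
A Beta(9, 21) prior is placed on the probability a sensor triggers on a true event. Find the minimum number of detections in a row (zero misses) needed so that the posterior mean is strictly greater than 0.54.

k = 16

After k detections and 0 misses the posterior is Beta(9+k, 21), with mean (9+k)/(9+21+k).
Set (9+k)/(30+k) > 0.54 and solve: k > (0.54·30 − 9)/(1 − 0.54) = 15.652.
The smallest integer exceeding 15.652 is 16, and checking k=16: (25)/(46) = 0.5435 > 0.54.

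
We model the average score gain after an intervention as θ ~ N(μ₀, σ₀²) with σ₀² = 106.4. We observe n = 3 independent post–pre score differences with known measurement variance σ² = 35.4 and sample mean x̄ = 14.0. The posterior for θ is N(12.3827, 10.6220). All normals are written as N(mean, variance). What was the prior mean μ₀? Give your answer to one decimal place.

μ₀ = -2.2

With known observation variance, the Normal–Normal posterior has precision τ_n = τ₀ + n/σ² and mean μ_n = (τ₀μ₀ + (n/σ²)x̄)/τ_n.
Here τ₀ = 1/106.4 = 0.009398 and τ_data = 3/35.4 = 0.084746, so τ_n = 0.094144.
Rearranging for μ₀: μ₀ = (μ_n·τ_n − τ_data·x̄)/τ₀ = (12.3827·0.094144 − 0.084746·14.0) / 0.009398 = -0.020687/0.009398 ≈ -2.2.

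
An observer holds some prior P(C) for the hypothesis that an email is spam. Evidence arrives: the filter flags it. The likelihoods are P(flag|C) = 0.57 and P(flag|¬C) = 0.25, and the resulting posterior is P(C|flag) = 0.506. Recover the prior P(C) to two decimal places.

In odds form, posterior odds = prior odds × likelihood ratio, so prior odds = posterior odds ÷ LR.
Posterior odds = 0.506/(1−0.506) = 1.0243. LR = 0.57/0.25 = 2.2800.
Prior odds = 1.0243/2.2800 = 0.4493, so P(C) = 0.4493/(1+0.4493) ≈ 0.31.

P(C) = 0.31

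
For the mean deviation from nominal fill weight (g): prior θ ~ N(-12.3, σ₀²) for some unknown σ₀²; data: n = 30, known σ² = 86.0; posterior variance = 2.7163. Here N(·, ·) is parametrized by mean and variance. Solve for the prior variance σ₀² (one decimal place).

σ₀² = 51.8

For the Normal–Normal model with known σ², precisions add: τ_n = τ₀ + n/σ².
So 1/σ₀² = 1/2.7163 − 30/86.0 = 0.368148 − 0.348837 = 0.019311.
Hence σ₀² = 1/0.019311 ≈ 51.8.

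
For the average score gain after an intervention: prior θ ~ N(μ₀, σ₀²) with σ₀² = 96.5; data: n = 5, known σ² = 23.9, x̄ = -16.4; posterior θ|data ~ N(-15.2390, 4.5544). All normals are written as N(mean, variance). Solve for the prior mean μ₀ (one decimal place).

With known observation variance, the Normal–Normal posterior has precision τ_n = τ₀ + n/σ² and mean μ_n = (τ₀μ₀ + (n/σ²)x̄)/τ_n.
Here τ₀ = 1/96.5 = 0.010363 and τ_data = 5/23.9 = 0.209205, so τ_n = 0.219568.
Rearranging for μ₀: μ₀ = (μ_n·τ_n − τ_data·x̄)/τ₀ = (-15.2390·0.219568 − 0.209205·-16.4) / 0.010363 = 0.084965/0.010363 ≈ 8.2.

μ₀ = 8.2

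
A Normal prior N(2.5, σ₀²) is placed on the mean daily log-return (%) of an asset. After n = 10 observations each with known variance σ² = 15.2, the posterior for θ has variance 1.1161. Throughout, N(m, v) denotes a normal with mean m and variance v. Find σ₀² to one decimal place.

For the Normal–Normal model with known σ², precisions add: τ_n = τ₀ + n/σ².
So 1/σ₀² = 1/1.1161 − 10/15.2 = 0.895977 − 0.657895 = 0.238082.
Hence σ₀² = 1/0.238082 ≈ 4.2.

σ₀² = 4.2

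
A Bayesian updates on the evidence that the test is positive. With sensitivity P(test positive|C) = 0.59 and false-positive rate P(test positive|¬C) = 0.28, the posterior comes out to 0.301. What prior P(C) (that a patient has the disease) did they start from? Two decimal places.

Bayes' rule in odds form gives O(C|E) = O(C)·[P(E|C)/P(E|¬C)], hence O(C) = O(C|E)/LR.
Posterior odds = 0.301/(1−0.301) = 0.4306. LR = 0.59/0.28 = 2.1071.
Prior odds = 0.4306/2.1071 = 0.2044, so P(C) = 0.2044/(1+0.2044) ≈ 0.17.

P(C) = 0.17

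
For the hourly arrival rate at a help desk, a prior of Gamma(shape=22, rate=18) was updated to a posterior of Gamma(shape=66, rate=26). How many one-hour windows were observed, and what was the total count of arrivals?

A Gamma(α, β) prior (rate parametrization) on a Poisson rate with n observations summing to S gives posterior Gamma(α+S, β+n).
Matching: Σxᵢ = 66 − 22 = 44 and n = 26 − 18 = 8.

n = 8 one-hour windows with total 44 arrivals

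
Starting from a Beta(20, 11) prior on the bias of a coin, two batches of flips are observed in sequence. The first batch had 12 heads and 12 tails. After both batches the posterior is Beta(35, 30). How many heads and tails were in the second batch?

Because Beta–binomial updating is additive in the counts, the combined data contributed (α_post−α_prior, β_post−β_prior) successes and failures.
Total across both batches: 35−20=15 heads, 30−11=19 tails.
Subtract the first batch: 15−12=3 heads and 19−12=7 tails.

3 heads and 7 tails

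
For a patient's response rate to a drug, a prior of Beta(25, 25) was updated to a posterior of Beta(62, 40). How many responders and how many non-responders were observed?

37 responders and 15 non-responders

Beta is conjugate to the binomial likelihood: posterior = Beta(a+s, b+f).
So s = 62 − 25 = 37 and f = 40 − 25 = 15.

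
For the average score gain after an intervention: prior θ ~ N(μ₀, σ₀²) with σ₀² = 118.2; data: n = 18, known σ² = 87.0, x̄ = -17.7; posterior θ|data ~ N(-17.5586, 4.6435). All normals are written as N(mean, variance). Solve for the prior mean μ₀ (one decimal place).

μ₀ = -14.1

The posterior mean is a precision-weighted average: μ_n = (τ₀μ₀ + τ_data·x̄)/(τ₀+τ_data), with τ₀=1/σ₀² and τ_data=n/σ².
Here τ₀ = 1/118.2 = 0.008460 and τ_data = 18/87.0 = 0.206897, so τ_n = 0.215357.
Rearranging for μ₀: μ₀ = (μ_n·τ_n − τ_data·x̄)/τ₀ = (-17.5586·0.215357 − 0.206897·-17.7) / 0.008460 = -0.119291/0.008460 ≈ -14.1.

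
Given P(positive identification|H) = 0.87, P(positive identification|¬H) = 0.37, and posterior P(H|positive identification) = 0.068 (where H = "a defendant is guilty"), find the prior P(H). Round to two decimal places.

P(H) = 0.03

In odds form, posterior odds = prior odds × likelihood ratio, so prior odds = posterior odds ÷ LR.
Posterior odds = 0.068/(1−0.068) = 0.0730. LR = 0.87/0.37 = 2.3514.
Prior odds = 0.0730/2.3514 = 0.0310, so P(H) = 0.0310/(1+0.0310) ≈ 0.03.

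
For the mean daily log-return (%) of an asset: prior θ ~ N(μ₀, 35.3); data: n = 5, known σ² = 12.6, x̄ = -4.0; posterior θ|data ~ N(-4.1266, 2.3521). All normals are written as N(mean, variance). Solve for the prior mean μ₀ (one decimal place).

With known observation variance, the Normal–Normal posterior has precision τ_n = τ₀ + n/σ² and mean μ_n = (τ₀μ₀ + (n/σ²)x̄)/τ_n.
Here τ₀ = 1/35.3 = 0.028329 and τ_data = 5/12.6 = 0.396825, so τ_n = 0.425154.
Rearranging for μ₀: μ₀ = (μ_n·τ_n − τ_data·x̄)/τ₀ = (-4.1266·0.425154 − 0.396825·-4.0) / 0.028329 = -0.167140/0.028329 ≈ -5.9.

μ₀ = -5.9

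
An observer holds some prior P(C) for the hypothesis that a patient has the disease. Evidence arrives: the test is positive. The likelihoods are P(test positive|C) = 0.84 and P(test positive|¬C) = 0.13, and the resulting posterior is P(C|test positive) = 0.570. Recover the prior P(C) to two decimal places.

In odds form, posterior odds = prior odds × likelihood ratio, so prior odds = posterior odds ÷ LR.
Posterior odds = 0.570/(1−0.570) = 1.3256. LR = 0.84/0.13 = 6.4615.
Prior odds = 1.3256/6.4615 = 0.2052, so P(C) = 0.2052/(1+0.2052) ≈ 0.17.

P(C) = 0.17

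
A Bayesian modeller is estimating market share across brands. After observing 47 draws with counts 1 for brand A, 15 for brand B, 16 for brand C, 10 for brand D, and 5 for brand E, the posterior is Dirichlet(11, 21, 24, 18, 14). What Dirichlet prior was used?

For a Dirichlet(α) prior with multinomial counts c, the posterior is Dirichlet(α + c) componentwise.
Subtract each count from the matching posterior parameter: 11−1=10, 21−15=6, 24−16=8, 18−10=8, 14−5=9.

Dirichlet(10, 6, 8, 8, 9)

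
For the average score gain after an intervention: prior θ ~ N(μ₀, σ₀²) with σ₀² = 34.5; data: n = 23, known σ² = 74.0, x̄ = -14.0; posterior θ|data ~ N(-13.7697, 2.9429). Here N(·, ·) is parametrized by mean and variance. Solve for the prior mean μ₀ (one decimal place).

With known observation variance, the Normal–Normal posterior has precision τ_n = τ₀ + n/σ² and mean μ_n = (τ₀μ₀ + (n/σ²)x̄)/τ_n.
Here τ₀ = 1/34.5 = 0.028986 and τ_data = 23/74.0 = 0.310811, so τ_n = 0.339797.
Rearranging for μ₀: μ₀ = (μ_n·τ_n − τ_data·x̄)/τ₀ = (-13.7697·0.339797 − 0.310811·-14.0) / 0.028986 = -0.327549/0.028986 ≈ -11.3.

μ₀ = -11.3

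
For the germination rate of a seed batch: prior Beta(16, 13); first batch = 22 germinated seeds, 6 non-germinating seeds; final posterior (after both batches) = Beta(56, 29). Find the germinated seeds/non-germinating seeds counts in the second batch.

Because Beta–binomial updating is additive in the counts, the combined data contributed (α_post−α_prior, β_post−β_prior) successes and failures.
Total across both batches: 56−16=40 germinated seeds, 29−13=16 non-germinating seeds.
Subtract the first batch: 40−22=18 germinated seeds and 16−6=10 non-germinating seeds.

18 germinated seeds and 10 non-germinating seeds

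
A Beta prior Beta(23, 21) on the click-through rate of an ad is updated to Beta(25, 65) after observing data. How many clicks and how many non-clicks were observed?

2 clicks and 44 non-clicks

Under Beta–binomial conjugacy the posterior parameters are (a+s, b+f).
So s = 25 − 23 = 2 and f = 65 − 21 = 44.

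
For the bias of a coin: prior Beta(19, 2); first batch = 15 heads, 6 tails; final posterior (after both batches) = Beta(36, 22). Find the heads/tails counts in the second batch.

2 heads and 14 tails

Because Beta–binomial updating is additive in the counts, the combined data contributed (α_post−α_prior, β_post−β_prior) successes and failures.
Total across both batches: 36−19=17 heads, 22−2=20 tails.
Subtract the first batch: 17−15=2 heads and 20−6=14 tails.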